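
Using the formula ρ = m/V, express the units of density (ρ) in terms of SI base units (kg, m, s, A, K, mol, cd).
Units of each symbol in ρ = m/V:
  m (mass): kg
  V (volume): m³  → in the denominator, contributes 1/m³

Multiplying the contributions: [kg] · [1/m³]
Adding exponents of each base unit: kg: 1, m: -3
SI base units of density: kg/m³

Answer: kg/m³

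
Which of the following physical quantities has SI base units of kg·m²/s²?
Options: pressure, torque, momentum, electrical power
Checking the SI base units of each option:
  pressure (P = F/A): kg/(m·s²)  ✗
  torque (τ = Fr): kg·m²/s²  ✓ matches
  momentum (p = mv): kg·m/s  ✗
  electrical power (P = IV): kg·m²/s³  ✗

Only torque has units kg·m²/s².

Answer: torque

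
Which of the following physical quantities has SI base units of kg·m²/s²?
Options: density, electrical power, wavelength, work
Checking the SI base units of each option:
  density (ρ = m/V): kg/m³  ✗
  electrical power (P = IV): kg·m²/s³  ✗
  wavelength (λ = v/f): m  ✗
  work (W = Fd): kg·m²/s²  ✓ matches

Only work has units kg·m²/s².

Answer: work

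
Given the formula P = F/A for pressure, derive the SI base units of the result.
Units of each symbol in P = F/A:
  F (force): kg·m/s²
  A (area): m²  → in the denominator, contributes 1/m²

Multiplying the contributions: [kg·m/s²] · [1/m²]
Adding exponents of each base unit: kg: 1, m: -1, s: -2
SI base units of pressure: kg/(m·s²)

Answer: kg/(m·s²)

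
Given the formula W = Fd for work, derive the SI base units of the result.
Units of each symbol in W = Fd:
  F (force): kg·m/s²
  d (displacement): m

Multiplying the contributions: [kg·m/s²] · [m]
Adding exponents of each base unit: kg: 1, m: 2, s: -2
SI base units of work: kg·m²/s²

Answer: kg·m²/s²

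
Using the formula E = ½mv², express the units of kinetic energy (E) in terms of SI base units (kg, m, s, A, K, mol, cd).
Units of each symbol in E = ½mv²:
  m (mass): kg
  v (speed): m/s  → to the power 2, contributes m²/s²
  The factor ½ is dimensionless.

Multiplying the contributions: [kg] · [m²/s²]
Adding exponents of each base unit: kg: 1, m: 2, s: -2
SI base units of kinetic energy: kg·m²/s²

Answer: kg·m²/s²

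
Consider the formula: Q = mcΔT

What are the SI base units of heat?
Units of each symbol in Q = mcΔT:
  m (mass): kg
  c (specific heat capacity, in J/(kg·K)): m²/(s²·K)
  ΔT (temperature change): K

Multiplying the contributions: [kg] · [m²/(s²·K)] · [K]
Adding exponents of each base unit: kg: 1, m: 2, s: -2
SI base units of heat: kg·m²/s²

Answer: kg·m²/s²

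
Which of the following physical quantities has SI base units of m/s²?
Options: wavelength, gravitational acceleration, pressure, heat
Checking the SI base units of each option:
  wavelength (λ = v/f): m  ✗
  gravitational acceleration (g = GM/r²): m/s²  ✓ matches
  pressure (P = F/A): kg/(m·s²)  ✗
  heat (Q = mcΔT): kg·m²/s²  ✗

Only gravitational acceleration has units m/s².

Answer: gravitational acceleration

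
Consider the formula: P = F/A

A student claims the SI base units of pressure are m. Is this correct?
Units of each symbol in P = F/A:
  F (force): kg·m/s²
  A (area): m²  → in the denominator, contributes 1/m²

Multiplying the contributions: [kg·m/s²] · [1/m²]
Adding exponents of each base unit: kg: 1, m: -1, s: -2
SI base units of pressure: kg/(m·s²)

The claimed units m (exponents m: 1) do not match the derived units kg/(m·s²) (exponents kg: 1, m: -1, s: -2), so the claim is incorrect.

Answer: No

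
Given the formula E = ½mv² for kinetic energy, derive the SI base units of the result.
Units of each symbol in E = ½mv²:
  m (mass): kg
  v (speed): m/s  → to the power 2, contributes m²/s²
  The factor ½ is dimensionless.

Multiplying the contributions: [kg] · [m²/s²]
Adding exponents of each base unit: kg: 1, m: 2, s: -2
SI base units of kinetic energy: kg·m²/s²

Answer: kg·m²/s²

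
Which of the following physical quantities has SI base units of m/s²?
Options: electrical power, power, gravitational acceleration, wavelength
Checking the SI base units of each option:
  electrical power (P = IV): kg·m²/s³  ✗
  power (P = W/t): kg·m²/s³  ✗
  gravitational acceleration (g = GM/r²): m/s²  ✓ matches
  wavelength (λ = v/f): m  ✗

Only gravitational acceleration has units m/s².

Answer: gravitational acceleration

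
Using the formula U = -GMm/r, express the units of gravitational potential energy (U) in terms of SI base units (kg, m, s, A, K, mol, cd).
Units of each symbol in U = -GMm/r:
  G (gravitational constant): m³/(kg·s²)
  M (mass): kg
  m (mass): kg
  r (distance): m  → in the denominator, contributes 1/m
  The minus sign does not affect the units.

Multiplying the contributions: [m³/(kg·s²)] · [kg] · [kg] · [1/m]
Adding exponents of each base unit: kg: 1, m: 2, s: -2
SI base units of gravitational potential energy: kg·m²/s²

Answer: kg·m²/s²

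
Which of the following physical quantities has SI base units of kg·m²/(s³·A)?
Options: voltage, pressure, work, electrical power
Checking the SI base units of each option:
  voltage (V = IR): kg·m²/(s³·A)  ✓ matches
  pressure (P = F/A): kg/(m·s²)  ✗
  work (W = Fd): kg·m²/s²  ✗
  electrical power (P = IV): kg·m²/s³  ✗

Only voltage has units kg·m²/(s³·A).

Answer: voltage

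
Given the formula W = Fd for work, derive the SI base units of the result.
Units of each symbol in W = Fd:
  F (force): kg·m/s²
  d (displacement): m

Multiplying the contributions: [kg·m/s²] · [m]
Adding exponents of each base unit: kg: 1, m: 2, s: -2
SI base units of work: kg·m²/s²

Answer: kg·m²/s²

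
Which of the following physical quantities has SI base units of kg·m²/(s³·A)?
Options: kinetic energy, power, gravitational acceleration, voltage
Checking the SI base units of each option:
  kinetic energy (E = ½mv²): kg·m²/s²  ✗
  power (P = W/t): kg·m²/s³  ✗
  gravitational acceleration (g = GM/r²): m/s²  ✗
  voltage (V = IR): kg·m²/(s³·A)  ✓ matches

Only voltage has units kg·m²/(s³·A).

Answer: voltage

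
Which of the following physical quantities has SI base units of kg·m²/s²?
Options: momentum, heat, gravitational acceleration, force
Checking the SI base units of each option:
  momentum (p = mv): kg·m/s  ✗
  heat (Q = mcΔT): kg·m²/s²  ✓ matches
  gravitational acceleration (g = GM/r²): m/s²  ✗
  force (F = ma): kg·m/s²  ✗

Only heat has units kg·m²/s².

Answer: heat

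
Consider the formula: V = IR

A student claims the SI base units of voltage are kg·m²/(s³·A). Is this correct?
Units of each symbol in V = IR:
  I (current): A
  R (resistance, in ohms): kg·m²/(s³·A²)

Multiplying the contributions: [A] · [kg·m²/(s³·A²)]
Adding exponents of each base unit: kg: 1, m: 2, s: -3, A: -1
SI base units of voltage: kg·m²/(s³·A)

The claimed units kg·m²/(s³·A) match the derived units, so the claim is correct.

Answer: Yes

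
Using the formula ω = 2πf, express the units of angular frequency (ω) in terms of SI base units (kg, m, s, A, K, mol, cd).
Units of each symbol in ω = 2πf:
  f (frequency): 1/s
  The factor 2π is dimensionless.

Multiplying the contributions: [1/s]
Adding exponents of each base unit: s: -1
SI base units of angular frequency: 1/s

Answer: 1/s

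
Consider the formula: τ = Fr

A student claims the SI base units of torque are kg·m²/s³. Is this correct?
Units of each symbol in τ = Fr:
  F (force): kg·m/s²
  r (lever arm): m

Multiplying the contributions: [kg·m/s²] · [m]
Adding exponents of each base unit: kg: 1, m: 2, s: -2
SI base units of torque: kg·m²/s²

The claimed units kg·m²/s³ (exponents kg: 1, m: 2, s: -3) do not match the derived units kg·m²/s² (exponents kg: 1, m: 2, s: -2), so the claim is incorrect.

Answer: No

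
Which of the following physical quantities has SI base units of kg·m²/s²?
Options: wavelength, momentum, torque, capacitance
Checking the SI base units of each option:
  wavelength (λ = v/f): m  ✗
  momentum (p = mv): kg·m/s  ✗
  torque (τ = Fr): kg·m²/s²  ✓ matches
  capacitance (C = Q/V): s⁴·A²/(kg·m²)  ✗

Only torque has units kg·m²/s².

Answer: torque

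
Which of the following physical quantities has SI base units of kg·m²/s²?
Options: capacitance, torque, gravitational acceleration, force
Checking the SI base units of each option:
  capacitance (C = Q/V): s⁴·A²/(kg·m²)  ✗
  torque (τ = Fr): kg·m²/s²  ✓ matches
  gravitational acceleration (g = GM/r²): m/s²  ✗
  force (F = ma): kg·m/s²  ✗

Only torque has units kg·m²/s².

Answer: torque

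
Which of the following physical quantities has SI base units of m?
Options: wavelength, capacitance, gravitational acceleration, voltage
Checking the SI base units of each option:
  wavelength (λ = v/f): m  ✓ matches
  capacitance (C = Q/V): s⁴·A²/(kg·m²)  ✗
  gravitational acceleration (g = GM/r²): m/s²  ✗
  voltage (V = IR): kg·m²/(s³·A)  ✗

Only wavelength has units m.

Answer: wavelength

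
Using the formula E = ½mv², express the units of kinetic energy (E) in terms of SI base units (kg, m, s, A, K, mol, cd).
Units of each symbol in E = ½mv²:
  m (mass): kg
  v (speed): m/s  → to the power 2, contributes m²/s²
  The factor ½ is dimensionless.

Multiplying the contributions: [kg] · [m²/s²]
Adding exponents of each base unit: kg: 1, m: 2, s: -2
SI base units of kinetic energy: kg·m²/s²

Answer: kg·m²/s²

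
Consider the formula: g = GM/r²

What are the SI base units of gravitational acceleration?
Units of each symbol in g = GM/r²:
  G (gravitational constant): m³/(kg·s²)
  M (mass): kg
  r (distance): m  → to the power 2 in the denominator, contributes 1/m²

Multiplying the contributions: [m³/(kg·s²)] · [kg] · [1/m²]
Adding exponents of each base unit: m: 1, s: -2
SI base units of gravitational acceleration: m/s²

Answer: m/s²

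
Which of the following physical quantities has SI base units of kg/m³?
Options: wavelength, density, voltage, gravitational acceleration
Checking the SI base units of each option:
  wavelength (λ = v/f): m  ✗
  density (ρ = m/V): kg/m³  ✓ matches
  voltage (V = IR): kg·m²/(s³·A)  ✗
  gravitational acceleration (g = GM/r²): m/s²  ✗

Only density has units kg/m³.

Answer: density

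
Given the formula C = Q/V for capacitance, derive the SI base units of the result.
Units of each symbol in C = Q/V:
  Q (charge, in coulombs): s·A
  V (voltage, in volts): kg·m²/(s³·A)  → in the denominator, contributes s³·A/(kg·m²)

Multiplying the contributions: [s·A] · [s³·A/(kg·m²)]
Adding exponents of each base unit: kg: -1, m: -2, s: 4, A: 2
SI base units of capacitance: s⁴·A²/(kg·m²)

Answer: s⁴·A²/(kg·m²)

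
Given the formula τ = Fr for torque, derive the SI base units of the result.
Units of each symbol in τ = Fr:
  F (force): kg·m/s²
  r (lever arm): m

Multiplying the contributions: [kg·m/s²] · [m]
Adding exponents of each base unit: kg: 1, m: 2, s: -2
SI base units of torque: kg·m²/s²

Answer: kg·m²/s²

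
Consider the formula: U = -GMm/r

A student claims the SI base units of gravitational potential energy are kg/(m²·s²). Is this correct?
Units of each symbol in U = -GMm/r:
  G (gravitational constant): m³/(kg·s²)
  M (mass): kg
  m (mass): kg
  r (distance): m  → in the denominator, contributes 1/m
  The minus sign does not affect the units.

Multiplying the contributions: [m³/(kg·s²)] · [kg] · [kg] · [1/m]
Adding exponents of each base unit: kg: 1, m: 2, s: -2
SI base units of gravitational potential energy: kg·m²/s²

The claimed units kg/(m²·s²) (exponents kg: 1, m: -2, s: -2) do not match the derived units kg·m²/s² (exponents kg: 1, m: 2, s: -2), so the claim is incorrect.

Answer: No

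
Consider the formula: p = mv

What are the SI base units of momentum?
Units of each symbol in p = mv:
  m (mass): kg
  v (velocity): m/s

Multiplying the contributions: [kg] · [m/s]
Adding exponents of each base unit: kg: 1, m: 1, s: -1
SI base units of momentum: kg·m/s

Answer: kg·m/s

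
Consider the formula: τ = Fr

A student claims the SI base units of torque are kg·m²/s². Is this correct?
Units of each symbol in τ = Fr:
  F (force): kg·m/s²
  r (lever arm): m

Multiplying the contributions: [kg·m/s²] · [m]
Adding exponents of each base unit: kg: 1, m: 2, s: -2
SI base units of torque: kg·m²/s²

The claimed units kg·m²/s² match the derived units, so the claim is correct.

Answer: Yes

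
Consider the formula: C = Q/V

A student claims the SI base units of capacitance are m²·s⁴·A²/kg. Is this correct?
Units of each symbol in C = Q/V:
  Q (charge, in coulombs): s·A
  V (voltage, in volts): kg·m²/(s³·A)  → in the denominator, contributes s³·A/(kg·m²)

Multiplying the contributions: [s·A] · [s³·A/(kg·m²)]
Adding exponents of each base unit: kg: -1, m: -2, s: 4, A: 2
SI base units of capacitance: s⁴·A²/(kg·m²)

The claimed units m²·s⁴·A²/kg (exponents kg: -1, m: 2, s: 4, A: 2) do not match the derived units s⁴·A²/(kg·m²) (exponents kg: -1, m: -2, s: 4, A: 2), so the claim is incorrect.

Answer: No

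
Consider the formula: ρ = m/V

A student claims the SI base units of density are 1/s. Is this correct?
Units of each symbol in ρ = m/V:
  m (mass): kg
  V (volume): m³  → in the denominator, contributes 1/m³

Multiplying the contributions: [kg] · [1/m³]
Adding exponents of each base unit: kg: 1, m: -3
SI base units of density: kg/m³

The claimed units 1/s (exponents s: -1) do not match the derived units kg/m³ (exponents kg: 1, m: -3), so the claim is incorrect.

Answer: No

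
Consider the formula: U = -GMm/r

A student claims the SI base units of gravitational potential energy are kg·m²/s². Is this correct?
Units of each symbol in U = -GMm/r:
  G (gravitational constant): m³/(kg·s²)
  M (mass): kg
  m (mass): kg
  r (distance): m  → in the denominator, contributes 1/m
  The minus sign does not affect the units.

Multiplying the contributions: [m³/(kg·s²)] · [kg] · [kg] · [1/m]
Adding exponents of each base unit: kg: 1, m: 2, s: -2
SI base units of gravitational potential energy: kg·m²/s²

The claimed units kg·m²/s² match the derived units, so the claim is correct.

Answer: Yes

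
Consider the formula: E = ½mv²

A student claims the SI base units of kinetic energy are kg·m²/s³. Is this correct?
Units of each symbol in E = ½mv²:
  m (mass): kg
  v (speed): m/s  → to the power 2, contributes m²/s²
  The factor ½ is dimensionless.

Multiplying the contributions: [kg] · [m²/s²]
Adding exponents of each base unit: kg: 1, m: 2, s: -2
SI base units of kinetic energy: kg·m²/s²

The claimed units kg·m²/s³ (exponents kg: 1, m: 2, s: -3) do not match the derived units kg·m²/s² (exponents kg: 1, m: 2, s: -2), so the claim is incorrect.

Answer: No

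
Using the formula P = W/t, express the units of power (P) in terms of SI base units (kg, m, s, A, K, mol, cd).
Units of each symbol in P = W/t:
  W (work): kg·m²/s²
  t (time): s  → in the denominator, contributes 1/s

Multiplying the contributions: [kg·m²/s²] · [1/s]
Adding exponents of each base unit: kg: 1, m: 2, s: -3
SI base units of power: kg·m²/s³

Answer: kg·m²/s³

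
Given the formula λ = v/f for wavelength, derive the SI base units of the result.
Units of each symbol in λ = v/f:
  v (wave speed): m/s
  f (frequency): 1/s  → in the denominator, contributes s

Multiplying the contributions: [m/s] · [s]
Adding exponents of each base unit: m: 1
SI base units of wavelength: m

Answer: m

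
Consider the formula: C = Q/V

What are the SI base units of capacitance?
Units of each symbol in C = Q/V:
  Q (charge, in coulombs): s·A
  V (voltage, in volts): kg·m²/(s³·A)  → in the denominator, contributes s³·A/(kg·m²)

Multiplying the contributions: [s·A] · [s³·A/(kg·m²)]
Adding exponents of each base unit: kg: -1, m: -2, s: 4, A: 2
SI base units of capacitance: s⁴·A²/(kg·m²)

Answer: s⁴·A²/(kg·m²)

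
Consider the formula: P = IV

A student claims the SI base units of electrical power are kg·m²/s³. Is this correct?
Units of each symbol in P = IV:
  I (current): A
  V (voltage, in volts): kg·m²/(s³·A)

Multiplying the contributions: [A] · [kg·m²/(s³·A)]
Adding exponents of each base unit: kg: 1, m: 2, s: -3
SI base units of electrical power: kg·m²/s³

The claimed units kg·m²/s³ match the derived units, so the claim is correct.

Answer: Yes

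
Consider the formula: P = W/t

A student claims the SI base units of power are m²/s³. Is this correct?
Units of each symbol in P = W/t:
  W (work): kg·m²/s²
  t (time): s  → in the denominator, contributes 1/s

Multiplying the contributions: [kg·m²/s²] · [1/s]
Adding exponents of each base unit: kg: 1, m: 2, s: -3
SI base units of power: kg·m²/s³

The claimed units m²/s³ (exponents m: 2, s: -3) do not match the derived units kg·m²/s³ (exponents kg: 1, m: 2, s: -3), so the claim is incorrect.

Answer: No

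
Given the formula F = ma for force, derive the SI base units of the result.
Units of each symbol in F = ma:
  m (mass): kg
  a (acceleration): m/s²

Multiplying the contributions: [kg] · [m/s²]
Adding exponents of each base unit: kg: 1, m: 1, s: -2
SI base units of force: kg·m/s²

Answer: kg·m/s²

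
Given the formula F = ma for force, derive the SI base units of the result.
Units of each symbol in F = ma:
  m (mass): kg
  a (acceleration): m/s²

Multiplying the contributions: [kg] · [m/s²]
Adding exponents of each base unit: kg: 1, m: 1, s: -2
SI base units of force: kg·m/s²

Answer: kg·m/s²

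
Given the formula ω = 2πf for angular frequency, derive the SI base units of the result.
Units of each symbol in ω = 2πf:
  f (frequency): 1/s
  The factor 2π is dimensionless.

Multiplying the contributions: [1/s]
Adding exponents of each base unit: s: -1
SI base units of angular frequency: 1/s

Answer: 1/s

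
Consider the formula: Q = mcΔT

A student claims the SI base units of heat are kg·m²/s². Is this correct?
Units of each symbol in Q = mcΔT:
  m (mass): kg
  c (specific heat capacity, in J/(kg·K)): m²/(s²·K)
  ΔT (temperature change): K

Multiplying the contributions: [kg] · [m²/(s²·K)] · [K]
Adding exponents of each base unit: kg: 1, m: 2, s: -2
SI base units of heat: kg·m²/s²

The claimed units kg·m²/s² match the derived units, so the claim is correct.

Answer: Yes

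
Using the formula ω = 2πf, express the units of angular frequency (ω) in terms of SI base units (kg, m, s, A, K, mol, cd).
Units of each symbol in ω = 2πf:
  f (frequency): 1/s
  The factor 2π is dimensionless.

Multiplying the contributions: [1/s]
Adding exponents of each base unit: s: -1
SI base units of angular frequency: 1/s

Answer: 1/s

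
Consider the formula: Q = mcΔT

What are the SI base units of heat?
Units of each symbol in Q = mcΔT:
  m (mass): kg
  c (specific heat capacity, in J/(kg·K)): m²/(s²·K)
  ΔT (temperature change): K

Multiplying the contributions: [kg] · [m²/(s²·K)] · [K]
Adding exponents of each base unit: kg: 1, m: 2, s: -2
SI base units of heat: kg·m²/s²

Answer: kg·m²/s²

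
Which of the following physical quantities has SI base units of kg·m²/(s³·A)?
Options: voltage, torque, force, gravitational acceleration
Checking the SI base units of each option:
  voltage (V = IR): kg·m²/(s³·A)  ✓ matches
  torque (τ = Fr): kg·m²/s²  ✗
  force (F = ma): kg·m/s²  ✗
  gravitational acceleration (g = GM/r²): m/s²  ✗

Only voltage has units kg·m²/(s³·A).

Answer: voltage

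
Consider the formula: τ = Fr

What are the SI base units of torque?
Units of each symbol in τ = Fr:
  F (force): kg·m/s²
  r (lever arm): m

Multiplying the contributions: [kg·m/s²] · [m]
Adding exponents of each base unit: kg: 1, m: 2, s: -2
SI base units of torque: kg·m²/s²

Answer: kg·m²/s²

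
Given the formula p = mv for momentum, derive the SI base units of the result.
Units of each symbol in p = mv:
  m (mass): kg
  v (velocity): m/s

Multiplying the contributions: [kg] · [m/s]
Adding exponents of each base unit: kg: 1, m: 1, s: -1
SI base units of momentum: kg·m/s

Answer: kg·m/s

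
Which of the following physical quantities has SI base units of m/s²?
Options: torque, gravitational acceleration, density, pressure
Checking the SI base units of each option:
  torque (τ = Fr): kg·m²/s²  ✗
  gravitational acceleration (g = GM/r²): m/s²  ✓ matches
  density (ρ = m/V): kg/m³  ✗
  pressure (P = F/A): kg/(m·s²)  ✗

Only gravitational acceleration has units m/s².

Answer: gravitational acceleration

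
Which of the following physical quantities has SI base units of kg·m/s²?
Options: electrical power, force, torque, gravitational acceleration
Checking the SI base units of each option:
  electrical power (P = IV): kg·m²/s³  ✗
  force (F = ma): kg·m/s²  ✓ matches
  torque (τ = Fr): kg·m²/s²  ✗
  gravitational acceleration (g = GM/r²): m/s²  ✗

Only force has units kg·m/s².

Answer: force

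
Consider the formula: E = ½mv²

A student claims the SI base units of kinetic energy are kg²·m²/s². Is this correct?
Units of each symbol in E = ½mv²:
  m (mass): kg
  v (speed): m/s  → to the power 2, contributes m²/s²
  The factor ½ is dimensionless.

Multiplying the contributions: [kg] · [m²/s²]
Adding exponents of each base unit: kg: 1, m: 2, s: -2
SI base units of kinetic energy: kg·m²/s²

The claimed units kg²·m²/s² (exponents kg: 2, m: 2, s: -2) do not match the derived units kg·m²/s² (exponents kg: 1, m: 2, s: -2), so the claim is incorrect.

Answer: No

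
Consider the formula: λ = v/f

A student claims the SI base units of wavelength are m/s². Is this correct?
Units of each symbol in λ = v/f:
  v (wave speed): m/s
  f (frequency): 1/s  → in the denominator, contributes s

Multiplying the contributions: [m/s] · [s]
Adding exponents of each base unit: m: 1
SI base units of wavelength: m

The claimed units m/s² (exponents m: 1, s: -2) do not match the derived units m (exponents m: 1), so the claim is incorrect.

Answer: No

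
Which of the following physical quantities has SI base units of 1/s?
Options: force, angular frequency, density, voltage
Checking the SI base units of each option:
  force (F = ma): kg·m/s²  ✗
  angular frequency (ω = 2πf): 1/s  ✓ matches
  density (ρ = m/V): kg/m³  ✗
  voltage (V = IR): kg·m²/(s³·A)  ✗

Only angular frequency has units 1/s.

Answer: angular frequency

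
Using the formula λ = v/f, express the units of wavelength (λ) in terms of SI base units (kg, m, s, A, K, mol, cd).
Units of each symbol in λ = v/f:
  v (wave speed): m/s
  f (frequency): 1/s  → in the denominator, contributes s

Multiplying the contributions: [m/s] · [s]
Adding exponents of each base unit: m: 1
SI base units of wavelength: m

Answer: m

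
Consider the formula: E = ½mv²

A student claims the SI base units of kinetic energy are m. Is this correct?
Units of each symbol in E = ½mv²:
  m (mass): kg
  v (speed): m/s  → to the power 2, contributes m²/s²
  The factor ½ is dimensionless.

Multiplying the contributions: [kg] · [m²/s²]
Adding exponents of each base unit: kg: 1, m: 2, s: -2
SI base units of kinetic energy: kg·m²/s²

The claimed units m (exponents m: 1) do not match the derived units kg·m²/s² (exponents kg: 1, m: 2, s: -2), so the claim is incorrect.

Answer: No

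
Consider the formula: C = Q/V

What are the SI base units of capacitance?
Units of each symbol in C = Q/V:
  Q (charge, in coulombs): s·A
  V (voltage, in volts): kg·m²/(s³·A)  → in the denominator, contributes s³·A/(kg·m²)

Multiplying the contributions: [s·A] · [s³·A/(kg·m²)]
Adding exponents of each base unit: kg: -1, m: -2, s: 4, A: 2
SI base units of capacitance: s⁴·A²/(kg·m²)

Answer: s⁴·A²/(kg·m²)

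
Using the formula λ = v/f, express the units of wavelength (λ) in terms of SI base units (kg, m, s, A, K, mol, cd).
Units of each symbol in λ = v/f:
  v (wave speed): m/s
  f (frequency): 1/s  → in the denominator, contributes s

Multiplying the contributions: [m/s] · [s]
Adding exponents of each base unit: m: 1
SI base units of wavelength: m

Answer: m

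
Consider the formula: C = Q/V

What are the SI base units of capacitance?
Units of each symbol in C = Q/V:
  Q (charge, in coulombs): s·A
  V (voltage, in volts): kg·m²/(s³·A)  → in the denominator, contributes s³·A/(kg·m²)

Multiplying the contributions: [s·A] · [s³·A/(kg·m²)]
Adding exponents of each base unit: kg: -1, m: -2, s: 4, A: 2
SI base units of capacitance: s⁴·A²/(kg·m²)

Answer: s⁴·A²/(kg·m²)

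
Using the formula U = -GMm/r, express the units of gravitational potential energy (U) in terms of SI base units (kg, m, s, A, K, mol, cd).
Units of each symbol in U = -GMm/r:
  G (gravitational constant): m³/(kg·s²)
  M (mass): kg
  m (mass): kg
  r (distance): m  → in the denominator, contributes 1/m
  The minus sign does not affect the units.

Multiplying the contributions: [m³/(kg·s²)] · [kg] · [kg] · [1/m]
Adding exponents of each base unit: kg: 1, m: 2, s: -2
SI base units of gravitational potential energy: kg·m²/s²

Answer: kg·m²/s²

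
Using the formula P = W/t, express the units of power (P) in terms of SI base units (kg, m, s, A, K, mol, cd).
Units of each symbol in P = W/t:
  W (work): kg·m²/s²
  t (time): s  → in the denominator, contributes 1/s

Multiplying the contributions: [kg·m²/s²] · [1/s]
Adding exponents of each base unit: kg: 1, m: 2, s: -3
SI base units of power: kg·m²/s³

Answer: kg·m²/s³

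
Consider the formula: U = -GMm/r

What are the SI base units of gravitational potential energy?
Units of each symbol in U = -GMm/r:
  G (gravitational constant): m³/(kg·s²)
  M (mass): kg
  m (mass): kg
  r (distance): m  → in the denominator, contributes 1/m
  The minus sign does not affect the units.

Multiplying the contributions: [m³/(kg·s²)] · [kg] · [kg] · [1/m]
Adding exponents of each base unit: kg: 1, m: 2, s: -2
SI base units of gravitational potential energy: kg·m²/s²

Answer: kg·m²/s²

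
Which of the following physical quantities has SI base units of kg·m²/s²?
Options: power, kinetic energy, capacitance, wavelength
Checking the SI base units of each option:
  power (P = W/t): kg·m²/s³  ✗
  kinetic energy (E = ½mv²): kg·m²/s²  ✓ matches
  capacitance (C = Q/V): s⁴·A²/(kg·m²)  ✗
  wavelength (λ = v/f): m  ✗

Only kinetic energy has units kg·m²/s².

Answer: kinetic energy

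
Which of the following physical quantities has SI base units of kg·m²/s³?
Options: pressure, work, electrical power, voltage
Checking the SI base units of each option:
  pressure (P = F/A): kg/(m·s²)  ✗
  work (W = Fd): kg·m²/s²  ✗
  electrical power (P = IV): kg·m²/s³  ✓ matches
  voltage (V = IR): kg·m²/(s³·A)  ✗

Only electrical power has units kg·m²/s³.

Answer: electrical power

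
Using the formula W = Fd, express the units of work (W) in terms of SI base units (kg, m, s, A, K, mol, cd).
Units of each symbol in W = Fd:
  F (force): kg·m/s²
  d (displacement): m

Multiplying the contributions: [kg·m/s²] · [m]
Adding exponents of each base unit: kg: 1, m: 2, s: -2
SI base units of work: kg·m²/s²

Answer: kg·m²/s²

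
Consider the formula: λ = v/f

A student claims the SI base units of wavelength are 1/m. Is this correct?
Units of each symbol in λ = v/f:
  v (wave speed): m/s
  f (frequency): 1/s  → in the denominator, contributes s

Multiplying the contributions: [m/s] · [s]
Adding exponents of each base unit: m: 1
SI base units of wavelength: m

The claimed units 1/m (exponents m: -1) do not match the derived units m (exponents m: 1), so the claim is incorrect.

Answer: No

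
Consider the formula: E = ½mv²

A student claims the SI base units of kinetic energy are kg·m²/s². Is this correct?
Units of each symbol in E = ½mv²:
  m (mass): kg
  v (speed): m/s  → to the power 2, contributes m²/s²
  The factor ½ is dimensionless.

Multiplying the contributions: [kg] · [m²/s²]
Adding exponents of each base unit: kg: 1, m: 2, s: -2
SI base units of kinetic energy: kg·m²/s²

The claimed units kg·m²/s² match the derived units, so the claim is correct.

Answer: Yes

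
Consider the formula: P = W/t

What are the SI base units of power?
Units of each symbol in P = W/t:
  W (work): kg·m²/s²
  t (time): s  → in the denominator, contributes 1/s

Multiplying the contributions: [kg·m²/s²] · [1/s]
Adding exponents of each base unit: kg: 1, m: 2, s: -3
SI base units of power: kg·m²/s³

Answer: kg·m²/s³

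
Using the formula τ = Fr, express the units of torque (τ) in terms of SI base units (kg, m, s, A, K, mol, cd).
Units of each symbol in τ = Fr:
  F (force): kg·m/s²
  r (lever arm): m

Multiplying the contributions: [kg·m/s²] · [m]
Adding exponents of each base unit: kg: 1, m: 2, s: -2
SI base units of torque: kg·m²/s²

Answer: kg·m²/s²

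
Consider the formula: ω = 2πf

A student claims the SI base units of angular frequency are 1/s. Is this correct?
Units of each symbol in ω = 2πf:
  f (frequency): 1/s
  The factor 2π is dimensionless.

Multiplying the contributions: [1/s]
Adding exponents of each base unit: s: -1
SI base units of angular frequency: 1/s

The claimed units 1/s match the derived units, so the claim is correct.

Answer: Yes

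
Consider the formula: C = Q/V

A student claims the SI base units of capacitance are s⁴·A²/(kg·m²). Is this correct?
Units of each symbol in C = Q/V:
  Q (charge, in coulombs): s·A
  V (voltage, in volts): kg·m²/(s³·A)  → in the denominator, contributes s³·A/(kg·m²)

Multiplying the contributions: [s·A] · [s³·A/(kg·m²)]
Adding exponents of each base unit: kg: -1, m: -2, s: 4, A: 2
SI base units of capacitance: s⁴·A²/(kg·m²)

The claimed units s⁴·A²/(kg·m²) match the derived units, so the claim is correct.

Answer: Yes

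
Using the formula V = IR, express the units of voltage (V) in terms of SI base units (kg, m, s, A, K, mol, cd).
Units of each symbol in V = IR:
  I (current): A
  R (resistance, in ohms): kg·m²/(s³·A²)

Multiplying the contributions: [A] · [kg·m²/(s³·A²)]
Adding exponents of each base unit: kg: 1, m: 2, s: -3, A: -1
SI base units of voltage: kg·m²/(s³·A)

Answer: kg·m²/(s³·A)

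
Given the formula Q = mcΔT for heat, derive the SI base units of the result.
Units of each symbol in Q = mcΔT:
  m (mass): kg
  c (specific heat capacity, in J/(kg·K)): m²/(s²·K)
  ΔT (temperature change): K

Multiplying the contributions: [kg] · [m²/(s²·K)] · [K]
Adding exponents of each base unit: kg: 1, m: 2, s: -2
SI base units of heat: kg·m²/s²

Answer: kg·m²/s²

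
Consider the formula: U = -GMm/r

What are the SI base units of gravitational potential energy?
Units of each symbol in U = -GMm/r:
  G (gravitational constant): m³/(kg·s²)
  M (mass): kg
  m (mass): kg
  r (distance): m  → in the denominator, contributes 1/m
  The minus sign does not affect the units.

Multiplying the contributions: [m³/(kg·s²)] · [kg] · [kg] · [1/m]
Adding exponents of each base unit: kg: 1, m: 2, s: -2
SI base units of gravitational potential energy: kg·m²/s²

Answer: kg·m²/s²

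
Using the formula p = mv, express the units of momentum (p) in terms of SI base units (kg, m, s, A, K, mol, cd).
Units of each symbol in p = mv:
  m (mass): kg
  v (velocity): m/s

Multiplying the contributions: [kg] · [m/s]
Adding exponents of each base unit: kg: 1, m: 1, s: -1
SI base units of momentum: kg·m/s

Answer: kg·m/s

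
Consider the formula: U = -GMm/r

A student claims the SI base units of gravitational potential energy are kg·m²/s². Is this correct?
Units of each symbol in U = -GMm/r:
  G (gravitational constant): m³/(kg·s²)
  M (mass): kg
  m (mass): kg
  r (distance): m  → in the denominator, contributes 1/m
  The minus sign does not affect the units.

Multiplying the contributions: [m³/(kg·s²)] · [kg] · [kg] · [1/m]
Adding exponents of each base unit: kg: 1, m: 2, s: -2
SI base units of gravitational potential energy: kg·m²/s²

The claimed units kg·m²/s² match the derived units, so the claim is correct.

Answer: Yes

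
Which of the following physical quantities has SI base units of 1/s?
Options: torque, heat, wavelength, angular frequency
Checking the SI base units of each option:
  torque (τ = Fr): kg·m²/s²  ✗
  heat (Q = mcΔT): kg·m²/s²  ✗
  wavelength (λ = v/f): m  ✗
  angular frequency (ω = 2πf): 1/s  ✓ matches

Only angular frequency has units 1/s.

Answer: angular frequency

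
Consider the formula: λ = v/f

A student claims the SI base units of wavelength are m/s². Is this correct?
Units of each symbol in λ = v/f:
  v (wave speed): m/s
  f (frequency): 1/s  → in the denominator, contributes s

Multiplying the contributions: [m/s] · [s]
Adding exponents of each base unit: m: 1
SI base units of wavelength: m

The claimed units m/s² (exponents m: 1, s: -2) do not match the derived units m (exponents m: 1), so the claim is incorrect.

Answer: No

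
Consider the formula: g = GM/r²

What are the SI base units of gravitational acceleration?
Units of each symbol in g = GM/r²:
  G (gravitational constant): m³/(kg·s²)
  M (mass): kg
  r (distance): m  → to the power 2 in the denominator, contributes 1/m²

Multiplying the contributions: [m³/(kg·s²)] · [kg] · [1/m²]
Adding exponents of each base unit: m: 1, s: -2
SI base units of gravitational acceleration: m/s²

Answer: m/s²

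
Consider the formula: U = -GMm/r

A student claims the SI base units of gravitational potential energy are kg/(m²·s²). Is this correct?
Units of each symbol in U = -GMm/r:
  G (gravitational constant): m³/(kg·s²)
  M (mass): kg
  m (mass): kg
  r (distance): m  → in the denominator, contributes 1/m
  The minus sign does not affect the units.

Multiplying the contributions: [m³/(kg·s²)] · [kg] · [kg] · [1/m]
Adding exponents of each base unit: kg: 1, m: 2, s: -2
SI base units of gravitational potential energy: kg·m²/s²

The claimed units kg/(m²·s²) (exponents kg: 1, m: -2, s: -2) do not match the derived units kg·m²/s² (exponents kg: 1, m: 2, s: -2), so the claim is incorrect.

Answer: No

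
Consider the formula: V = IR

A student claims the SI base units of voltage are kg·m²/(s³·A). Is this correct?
Units of each symbol in V = IR:
  I (current): A
  R (resistance, in ohms): kg·m²/(s³·A²)

Multiplying the contributions: [A] · [kg·m²/(s³·A²)]
Adding exponents of each base unit: kg: 1, m: 2, s: -3, A: -1
SI base units of voltage: kg·m²/(s³·A)

The claimed units kg·m²/(s³·A) match the derived units, so the claim is correct.

Answer: Yes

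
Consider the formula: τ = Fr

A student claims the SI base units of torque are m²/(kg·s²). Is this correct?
Units of each symbol in τ = Fr:
  F (force): kg·m/s²
  r (lever arm): m

Multiplying the contributions: [kg·m/s²] · [m]
Adding exponents of each base unit: kg: 1, m: 2, s: -2
SI base units of torque: kg·m²/s²

The claimed units m²/(kg·s²) (exponents kg: -1, m: 2, s: -2) do not match the derived units kg·m²/s² (exponents kg: 1, m: 2, s: -2), so the claim is incorrect.

Answer: No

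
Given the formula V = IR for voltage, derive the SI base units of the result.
Units of each symbol in V = IR:
  I (current): A
  R (resistance, in ohms): kg·m²/(s³·A²)

Multiplying the contributions: [A] · [kg·m²/(s³·A²)]
Adding exponents of each base unit: kg: 1, m: 2, s: -3, A: -1
SI base units of voltage: kg·m²/(s³·A)

Answer: kg·m²/(s³·A)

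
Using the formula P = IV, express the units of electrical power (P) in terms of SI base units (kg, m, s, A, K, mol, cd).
Units of each symbol in P = IV:
  I (current): A
  V (voltage, in volts): kg·m²/(s³·A)

Multiplying the contributions: [A] · [kg·m²/(s³·A)]
Adding exponents of each base unit: kg: 1, m: 2, s: -3
SI base units of electrical power: kg·m²/s³

Answer: kg·m²/s³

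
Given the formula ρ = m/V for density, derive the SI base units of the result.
Units of each symbol in ρ = m/V:
  m (mass): kg
  V (volume): m³  → in the denominator, contributes 1/m³

Multiplying the contributions: [kg] · [1/m³]
Adding exponents of each base unit: kg: 1, m: -3
SI base units of density: kg/m³

Answer: kg/m³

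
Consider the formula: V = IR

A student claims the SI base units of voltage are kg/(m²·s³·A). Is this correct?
Units of each symbol in V = IR:
  I (current): A
  R (resistance, in ohms): kg·m²/(s³·A²)

Multiplying the contributions: [A] · [kg·m²/(s³·A²)]
Adding exponents of each base unit: kg: 1, m: 2, s: -3, A: -1
SI base units of voltage: kg·m²/(s³·A)

The claimed units kg/(m²·s³·A) (exponents kg: 1, m: -2, s: -3, A: -1) do not match the derived units kg·m²/(s³·A) (exponents kg: 1, m: 2, s: -3, A: -1), so the claim is incorrect.

Answer: No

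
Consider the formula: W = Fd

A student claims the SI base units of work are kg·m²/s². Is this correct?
Units of each symbol in W = Fd:
  F (force): kg·m/s²
  d (displacement): m

Multiplying the contributions: [kg·m/s²] · [m]
Adding exponents of each base unit: kg: 1, m: 2, s: -2
SI base units of work: kg·m²/s²

The claimed units kg·m²/s² match the derived units, so the claim is correct.

Answer: Yes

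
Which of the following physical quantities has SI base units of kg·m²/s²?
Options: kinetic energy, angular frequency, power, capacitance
Checking the SI base units of each option:
  kinetic energy (E = ½mv²): kg·m²/s²  ✓ matches
  angular frequency (ω = 2πf): 1/s  ✗
  power (P = W/t): kg·m²/s³  ✗
  capacitance (C = Q/V): s⁴·A²/(kg·m²)  ✗

Only kinetic energy has units kg·m²/s².

Answer: kinetic energy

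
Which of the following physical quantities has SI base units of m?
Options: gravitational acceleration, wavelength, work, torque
Checking the SI base units of each option:
  gravitational acceleration (g = GM/r²): m/s²  ✗
  wavelength (λ = v/f): m  ✓ matches
  work (W = Fd): kg·m²/s²  ✗
  torque (τ = Fr): kg·m²/s²  ✗

Only wavelength has units m.

Answer: wavelength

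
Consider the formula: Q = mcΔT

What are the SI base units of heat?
Units of each symbol in Q = mcΔT:
  m (mass): kg
  c (specific heat capacity, in J/(kg·K)): m²/(s²·K)
  ΔT (temperature change): K

Multiplying the contributions: [kg] · [m²/(s²·K)] · [K]
Adding exponents of each base unit: kg: 1, m: 2, s: -2
SI base units of heat: kg·m²/s²

Answer: kg·m²/s²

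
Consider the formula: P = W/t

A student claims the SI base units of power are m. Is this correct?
Units of each symbol in P = W/t:
  W (work): kg·m²/s²
  t (time): s  → in the denominator, contributes 1/s

Multiplying the contributions: [kg·m²/s²] · [1/s]
Adding exponents of each base unit: kg: 1, m: 2, s: -3
SI base units of power: kg·m²/s³

The claimed units m (exponents m: 1) do not match the derived units kg·m²/s³ (exponents kg: 1, m: 2, s: -3), so the claim is incorrect.

Answer: No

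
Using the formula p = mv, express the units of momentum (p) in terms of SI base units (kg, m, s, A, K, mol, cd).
Units of each symbol in p = mv:
  m (mass): kg
  v (velocity): m/s

Multiplying the contributions: [kg] · [m/s]
Adding exponents of each base unit: kg: 1, m: 1, s: -1
SI base units of momentum: kg·m/s

Answer: kg·m/s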